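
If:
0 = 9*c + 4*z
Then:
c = -4*z/9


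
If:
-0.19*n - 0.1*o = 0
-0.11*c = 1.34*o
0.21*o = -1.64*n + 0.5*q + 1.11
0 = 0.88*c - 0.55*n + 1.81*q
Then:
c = 3.83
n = 0.17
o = -0.31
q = -1.81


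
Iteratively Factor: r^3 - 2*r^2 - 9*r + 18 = (r + 3)*(r^2 - 5*r + 6) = (r - 2)*(r + 3)*(r - 3)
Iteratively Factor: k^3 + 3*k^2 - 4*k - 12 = (k - 2)*(k^2 + 5*k + 6) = (k - 2)*(k + 3)*(k + 2)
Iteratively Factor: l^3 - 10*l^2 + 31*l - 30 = (l - 5)*(l^2 - 5*l + 6) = (l - 5)*(l - 2)*(l - 3)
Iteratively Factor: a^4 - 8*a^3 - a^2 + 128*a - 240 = (a - 3)*(a^3 - 5*a^2 - 16*a + 80) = (a - 5)*(a - 3)*(a^2 - 16) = (a - 5)*(a - 4)*(a - 3)*(a + 4)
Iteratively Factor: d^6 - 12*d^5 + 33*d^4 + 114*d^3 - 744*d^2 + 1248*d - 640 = (d - 5)*(d^5 - 7*d^4 - 2*d^3 + 104*d^2 - 224*d + 128) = (d - 5)*(d - 2)*(d^4 - 5*d^3 - 12*d^2 + 80*d - 64) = (d - 5)*(d - 4)*(d - 2)*(d^3 - d^2 - 16*d + 16) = (d - 5)*(d - 4)*(d - 2)*(d + 4)*(d^2 - 5*d + 4) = (d - 5)*(d - 4)*(d - 2)*(d - 1)*(d + 4)*(d - 4)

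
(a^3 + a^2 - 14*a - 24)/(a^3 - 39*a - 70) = (a^2 - a - 12)/(a^2 - 2*a - 35)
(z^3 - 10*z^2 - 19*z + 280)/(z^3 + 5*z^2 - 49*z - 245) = (z - 8)/(z + 7)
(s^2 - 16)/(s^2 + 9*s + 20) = (s - 4)/(s + 5)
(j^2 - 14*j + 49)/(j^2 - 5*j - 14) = (j - 7)/(j + 2)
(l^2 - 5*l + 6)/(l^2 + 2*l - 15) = (l - 2)/(l + 5)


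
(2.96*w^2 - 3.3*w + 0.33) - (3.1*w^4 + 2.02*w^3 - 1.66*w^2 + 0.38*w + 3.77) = -3.1*w^4 - 2.02*w^3 + 4.62*w^2 - 3.68*w - 3.44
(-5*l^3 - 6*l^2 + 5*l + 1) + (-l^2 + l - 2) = -5*l^3 - 7*l^2 + 6*l - 1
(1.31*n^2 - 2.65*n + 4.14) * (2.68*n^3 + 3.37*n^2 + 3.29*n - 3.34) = 3.5108*n^5 - 2.6873*n^4 + 6.4746*n^3 + 0.857899999999999*n^2 + 22.4716*n - 13.8276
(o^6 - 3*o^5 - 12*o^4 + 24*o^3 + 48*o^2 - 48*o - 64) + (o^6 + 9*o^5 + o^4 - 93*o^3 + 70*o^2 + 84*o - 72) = 2*o^6 + 6*o^5 - 11*o^4 - 69*o^3 + 118*o^2 + 36*o - 136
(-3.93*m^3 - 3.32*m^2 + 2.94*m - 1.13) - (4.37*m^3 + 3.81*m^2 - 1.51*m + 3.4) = -8.3*m^3 - 7.13*m^2 + 4.45*m - 4.53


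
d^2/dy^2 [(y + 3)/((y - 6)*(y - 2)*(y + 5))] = 2*(3*y^5 + 9*y^4 - 35*y^3 - 531*y^2 + 756*y + 4572)/(y^9 - 9*y^8 - 57*y^7 + 657*y^6 + 516*y^5 - 15516*y^4 + 19088*y^3 + 108720*y^2 - 302400*y + 216000)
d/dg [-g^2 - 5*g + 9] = -2*g - 5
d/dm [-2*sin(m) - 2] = -2*cos(m)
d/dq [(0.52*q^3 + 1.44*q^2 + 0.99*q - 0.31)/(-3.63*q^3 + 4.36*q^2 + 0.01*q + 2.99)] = (8.88178419700125e-16*q^5 + 7.4944*q^4 + 7.1978*q^3 - 3.0135*q^2 + 11.3144*q + 2.9632)/(13.1769*q^6 - 31.6536*q^5 + 18.937*q^4 - 21.6202*q^3 + 26.0729*q^2 + 0.0598*q + 8.9401)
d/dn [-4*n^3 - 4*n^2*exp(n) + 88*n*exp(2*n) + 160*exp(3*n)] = -4*n^2*exp(n) - 12*n^2 + 176*n*exp(2*n) - 8*n*exp(n) + 480*exp(3*n) + 88*exp(2*n)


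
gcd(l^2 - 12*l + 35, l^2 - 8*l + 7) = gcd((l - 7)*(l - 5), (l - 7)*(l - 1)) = l - 7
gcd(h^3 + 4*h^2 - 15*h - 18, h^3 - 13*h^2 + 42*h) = 1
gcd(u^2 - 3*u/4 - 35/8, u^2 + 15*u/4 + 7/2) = u + 7/4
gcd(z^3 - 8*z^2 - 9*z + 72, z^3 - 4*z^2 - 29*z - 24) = z^2 - 5*z - 24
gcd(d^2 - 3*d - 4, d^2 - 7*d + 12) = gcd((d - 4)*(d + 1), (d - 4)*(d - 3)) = d - 4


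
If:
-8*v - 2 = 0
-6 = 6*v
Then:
No Solution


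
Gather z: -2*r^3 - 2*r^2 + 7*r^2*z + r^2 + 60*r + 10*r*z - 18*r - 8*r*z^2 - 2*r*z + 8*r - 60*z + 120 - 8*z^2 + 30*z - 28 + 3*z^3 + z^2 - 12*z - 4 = -2*r^3 - r^2 + 50*r + 3*z^3 + z^2*(-8*r - 7) + z*(7*r^2 + 8*r - 42) + 88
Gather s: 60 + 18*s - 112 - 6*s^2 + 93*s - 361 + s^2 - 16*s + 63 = -5*s^2 + 95*s - 350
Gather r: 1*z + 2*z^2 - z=2*z^2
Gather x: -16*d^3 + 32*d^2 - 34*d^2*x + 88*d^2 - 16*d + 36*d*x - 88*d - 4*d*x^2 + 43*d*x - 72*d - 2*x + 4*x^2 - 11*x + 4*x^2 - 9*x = -16*d^3 + 120*d^2 - 176*d + x^2*(8 - 4*d) + x*(-34*d^2 + 79*d - 22)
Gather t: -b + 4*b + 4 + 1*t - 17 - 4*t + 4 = 3*b - 3*t - 9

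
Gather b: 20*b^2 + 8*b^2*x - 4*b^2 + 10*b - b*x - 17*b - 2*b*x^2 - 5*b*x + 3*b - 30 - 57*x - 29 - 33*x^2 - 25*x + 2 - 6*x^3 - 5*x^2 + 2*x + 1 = b^2*(8*x + 16) + b*(-2*x^2 - 6*x - 4) - 6*x^3 - 38*x^2 - 80*x - 56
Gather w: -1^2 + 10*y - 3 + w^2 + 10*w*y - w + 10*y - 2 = w^2 + w*(10*y - 1) + 20*y - 6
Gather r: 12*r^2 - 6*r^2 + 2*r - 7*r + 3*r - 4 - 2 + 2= 6*r^2 - 2*r - 4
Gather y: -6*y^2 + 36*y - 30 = -6*y^2 + 36*y - 30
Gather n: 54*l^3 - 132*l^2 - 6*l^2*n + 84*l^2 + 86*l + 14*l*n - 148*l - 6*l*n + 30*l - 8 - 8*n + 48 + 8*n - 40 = 54*l^3 - 48*l^2 - 32*l + n*(-6*l^2 + 8*l)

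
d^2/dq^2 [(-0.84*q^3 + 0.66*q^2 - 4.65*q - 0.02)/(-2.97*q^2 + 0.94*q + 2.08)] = (-7.105427357601e-15*q^5 + 90.21201*q^3 - 13.55058*q^2 + 193.82508*q - 23.61176)/(26.198073*q^6 - 24.874938*q^5 - 47.16954*q^4 + 34.01108*q^3 + 33.03456*q^2 - 12.200448*q - 8.998912)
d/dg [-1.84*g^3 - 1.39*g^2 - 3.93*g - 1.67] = -5.52*g^2 - 2.78*g - 3.93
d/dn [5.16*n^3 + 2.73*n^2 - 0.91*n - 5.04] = 15.48*n^2 + 5.46*n - 0.91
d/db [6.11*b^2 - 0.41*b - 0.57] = 12.22*b - 0.41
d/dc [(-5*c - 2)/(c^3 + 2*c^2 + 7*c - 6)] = 2*(5*c^3 + 8*c^2 + 4*c + 22)/(c^6 + 4*c^5 + 18*c^4 + 16*c^3 + 25*c^2 - 84*c + 36)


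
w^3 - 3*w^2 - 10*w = w*(w - 5)*(w + 2)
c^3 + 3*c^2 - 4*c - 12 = (c - 2)*(c + 2)*(c + 3)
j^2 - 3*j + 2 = (j - 2)*(j - 1)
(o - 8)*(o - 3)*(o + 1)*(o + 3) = o^4 - 7*o^3 - 17*o^2 + 63*o + 72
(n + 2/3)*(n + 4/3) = n^2 + 2*n + 8/9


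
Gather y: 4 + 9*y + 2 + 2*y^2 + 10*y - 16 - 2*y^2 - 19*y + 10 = 0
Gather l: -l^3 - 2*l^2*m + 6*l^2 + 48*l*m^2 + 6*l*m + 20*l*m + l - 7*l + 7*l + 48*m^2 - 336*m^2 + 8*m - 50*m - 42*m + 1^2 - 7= -l^3 + l^2*(6 - 2*m) + l*(48*m^2 + 26*m + 1) - 288*m^2 - 84*m - 6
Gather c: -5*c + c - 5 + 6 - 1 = -4*c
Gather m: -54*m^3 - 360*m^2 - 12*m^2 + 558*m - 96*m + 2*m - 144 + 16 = -54*m^3 - 372*m^2 + 464*m - 128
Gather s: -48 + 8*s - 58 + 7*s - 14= 15*s - 120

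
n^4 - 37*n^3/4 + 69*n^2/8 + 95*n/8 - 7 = (n - 8)*(n - 7/4)*(n - 1/2)*(n + 1)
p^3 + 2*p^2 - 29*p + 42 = (p - 3)*(p - 2)*(p + 7)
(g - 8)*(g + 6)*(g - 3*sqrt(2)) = g^3 - 3*sqrt(2)*g^2 - 2*g^2 - 48*g + 6*sqrt(2)*g + 144*sqrt(2)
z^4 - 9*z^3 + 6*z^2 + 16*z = z*(z - 8)*(z - 2)*(z + 1)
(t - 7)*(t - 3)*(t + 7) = t^3 - 3*t^2 - 49*t + 147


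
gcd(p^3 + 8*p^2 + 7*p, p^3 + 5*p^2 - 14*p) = p^2 + 7*p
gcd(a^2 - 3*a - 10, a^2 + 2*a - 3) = 1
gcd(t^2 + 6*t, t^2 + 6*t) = t^2 + 6*t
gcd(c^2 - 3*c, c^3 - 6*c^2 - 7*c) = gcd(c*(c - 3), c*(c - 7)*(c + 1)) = c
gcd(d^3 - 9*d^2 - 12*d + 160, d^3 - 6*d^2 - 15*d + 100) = d^2 - d - 20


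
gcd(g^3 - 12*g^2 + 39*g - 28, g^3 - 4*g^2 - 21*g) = g - 7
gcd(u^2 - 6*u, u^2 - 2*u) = u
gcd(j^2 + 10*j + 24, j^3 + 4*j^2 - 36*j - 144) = j^2 + 10*j + 24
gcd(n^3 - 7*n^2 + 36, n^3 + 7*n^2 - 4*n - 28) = n + 2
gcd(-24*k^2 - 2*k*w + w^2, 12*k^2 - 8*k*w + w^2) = -6*k + w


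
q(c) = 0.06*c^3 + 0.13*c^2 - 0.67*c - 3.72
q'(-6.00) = 4.25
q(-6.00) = -7.98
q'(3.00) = 1.73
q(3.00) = -2.94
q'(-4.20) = 1.41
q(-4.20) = -3.06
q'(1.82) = 0.40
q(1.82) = -4.15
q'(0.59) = -0.45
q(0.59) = -4.06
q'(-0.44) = -0.75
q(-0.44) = -3.41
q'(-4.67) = 2.04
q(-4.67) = -3.87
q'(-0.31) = -0.73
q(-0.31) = -3.50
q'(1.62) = 0.22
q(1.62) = -4.21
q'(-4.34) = 1.59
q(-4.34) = -3.27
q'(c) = 0.18*c^2 + 0.26*c - 0.67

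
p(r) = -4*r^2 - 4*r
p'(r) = -8*r - 4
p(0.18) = -0.85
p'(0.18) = -5.44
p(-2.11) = -9.37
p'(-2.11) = 12.88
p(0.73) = -5.05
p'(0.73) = -9.84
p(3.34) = -57.98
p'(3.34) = -30.72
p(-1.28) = -1.43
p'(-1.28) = 6.24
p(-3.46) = -34.05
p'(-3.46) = 23.68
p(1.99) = -23.80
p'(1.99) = -19.92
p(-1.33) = -1.76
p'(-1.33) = 6.64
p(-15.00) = -840.00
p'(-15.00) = 116.00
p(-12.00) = -528.00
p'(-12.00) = 92.00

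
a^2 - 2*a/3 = a*(a - 2/3)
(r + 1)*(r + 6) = r^2 + 7*r + 6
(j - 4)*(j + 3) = j^2 - j - 12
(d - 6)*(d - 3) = d^2 - 9*d + 18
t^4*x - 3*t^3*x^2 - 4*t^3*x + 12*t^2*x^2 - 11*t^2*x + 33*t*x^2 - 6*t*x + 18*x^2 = (t - 6)*(t + 1)*(t - 3*x)*(t*x + x)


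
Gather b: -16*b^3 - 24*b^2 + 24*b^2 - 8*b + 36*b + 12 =-16*b^3 + 28*b + 12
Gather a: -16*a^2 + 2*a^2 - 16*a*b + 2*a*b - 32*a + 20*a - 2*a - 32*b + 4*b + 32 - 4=-14*a^2 + a*(-14*b - 14) - 28*b + 28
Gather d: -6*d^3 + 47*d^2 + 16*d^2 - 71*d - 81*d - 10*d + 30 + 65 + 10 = -6*d^3 + 63*d^2 - 162*d + 105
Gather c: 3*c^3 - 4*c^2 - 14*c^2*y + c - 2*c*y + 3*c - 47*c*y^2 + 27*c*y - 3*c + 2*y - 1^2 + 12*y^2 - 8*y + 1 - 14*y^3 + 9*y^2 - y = 3*c^3 + c^2*(-14*y - 4) + c*(-47*y^2 + 25*y + 1) - 14*y^3 + 21*y^2 - 7*y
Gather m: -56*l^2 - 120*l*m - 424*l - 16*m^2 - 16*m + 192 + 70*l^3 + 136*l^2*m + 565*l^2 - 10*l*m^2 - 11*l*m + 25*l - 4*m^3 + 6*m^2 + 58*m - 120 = 70*l^3 + 509*l^2 - 399*l - 4*m^3 + m^2*(-10*l - 10) + m*(136*l^2 - 131*l + 42) + 72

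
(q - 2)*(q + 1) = q^2 - q - 2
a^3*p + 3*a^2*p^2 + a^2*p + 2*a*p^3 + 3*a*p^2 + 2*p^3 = (a + p)*(a + 2*p)*(a*p + p)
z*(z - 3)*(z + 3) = z^3 - 9*z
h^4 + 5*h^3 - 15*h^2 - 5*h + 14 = (h - 2)*(h - 1)*(h + 1)*(h + 7)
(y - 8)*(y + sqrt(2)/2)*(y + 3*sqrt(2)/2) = y^3 - 8*y^2 + 2*sqrt(2)*y^2 - 16*sqrt(2)*y + 3*y/2 - 12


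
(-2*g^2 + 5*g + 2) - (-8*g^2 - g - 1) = 6*g^2 + 6*g + 3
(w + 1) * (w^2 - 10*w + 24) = w^3 - 9*w^2 + 14*w + 24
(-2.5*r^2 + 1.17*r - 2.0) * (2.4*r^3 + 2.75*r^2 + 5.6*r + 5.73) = -6.0*r^5 - 4.067*r^4 - 15.5825*r^3 - 13.273*r^2 - 4.4959*r - 11.46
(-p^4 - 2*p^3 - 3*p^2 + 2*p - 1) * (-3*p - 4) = 3*p^5 + 10*p^4 + 17*p^3 + 6*p^2 - 5*p + 4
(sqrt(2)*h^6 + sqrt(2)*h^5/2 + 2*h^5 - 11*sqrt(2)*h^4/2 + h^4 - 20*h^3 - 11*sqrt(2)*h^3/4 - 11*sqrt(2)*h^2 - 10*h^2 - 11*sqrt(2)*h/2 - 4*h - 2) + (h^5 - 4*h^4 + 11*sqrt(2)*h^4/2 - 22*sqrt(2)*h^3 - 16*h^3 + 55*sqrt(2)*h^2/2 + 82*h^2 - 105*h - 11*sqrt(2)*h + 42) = sqrt(2)*h^6 + sqrt(2)*h^5/2 + 3*h^5 - 3*h^4 - 36*h^3 - 99*sqrt(2)*h^3/4 + 33*sqrt(2)*h^2/2 + 72*h^2 - 109*h - 33*sqrt(2)*h/2 + 40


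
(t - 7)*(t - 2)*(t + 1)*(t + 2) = t^4 - 6*t^3 - 11*t^2 + 24*t + 28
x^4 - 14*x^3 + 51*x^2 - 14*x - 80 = (x - 8)*(x - 5)*(x - 2)*(x + 1)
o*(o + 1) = o^2 + o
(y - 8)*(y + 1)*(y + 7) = y^3 - 57*y - 56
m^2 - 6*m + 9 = (m - 3)^2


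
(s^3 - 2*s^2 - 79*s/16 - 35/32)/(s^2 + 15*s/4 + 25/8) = (8*s^2 - 26*s - 7)/(4*(2*s + 5))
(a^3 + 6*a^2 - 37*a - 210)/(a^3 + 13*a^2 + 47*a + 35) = (a - 6)/(a + 1)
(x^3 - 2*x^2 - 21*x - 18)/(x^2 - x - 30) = (x^2 + 4*x + 3)/(x + 5)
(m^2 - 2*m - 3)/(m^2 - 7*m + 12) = (m + 1)/(m - 4)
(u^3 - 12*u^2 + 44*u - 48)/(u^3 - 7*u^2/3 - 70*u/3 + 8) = 3*(u^2 - 6*u + 8)/(3*u^2 + 11*u - 4)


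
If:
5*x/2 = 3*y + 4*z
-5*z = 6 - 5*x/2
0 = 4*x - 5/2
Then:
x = 5/8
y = 409/240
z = -71/80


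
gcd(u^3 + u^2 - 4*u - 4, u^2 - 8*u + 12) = u - 2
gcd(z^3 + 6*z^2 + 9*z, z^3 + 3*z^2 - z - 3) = z + 3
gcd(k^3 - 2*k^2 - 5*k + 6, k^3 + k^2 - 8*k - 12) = k^2 - k - 6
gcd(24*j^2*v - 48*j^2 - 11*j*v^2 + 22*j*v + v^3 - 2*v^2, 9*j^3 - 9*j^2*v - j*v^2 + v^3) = -3*j + v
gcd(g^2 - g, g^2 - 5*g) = g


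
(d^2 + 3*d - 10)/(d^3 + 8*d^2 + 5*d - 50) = 1/(d + 5)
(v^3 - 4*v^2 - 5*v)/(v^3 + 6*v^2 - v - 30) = v*(v^2 - 4*v - 5)/(v^3 + 6*v^2 - v - 30)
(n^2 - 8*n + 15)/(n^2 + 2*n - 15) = (n - 5)/(n + 5)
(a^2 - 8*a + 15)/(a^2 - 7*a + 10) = (a - 3)/(a - 2)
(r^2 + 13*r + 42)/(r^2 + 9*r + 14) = (r + 6)/(r + 2)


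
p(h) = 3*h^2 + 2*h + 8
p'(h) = 6*h + 2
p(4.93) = 90.77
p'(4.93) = 31.58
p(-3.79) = 43.51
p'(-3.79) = -20.74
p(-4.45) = 58.51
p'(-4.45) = -24.70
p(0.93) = 12.45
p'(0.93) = 7.58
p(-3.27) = 33.54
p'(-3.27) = -17.62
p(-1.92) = 15.22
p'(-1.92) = -9.52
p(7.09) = 172.98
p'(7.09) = 44.54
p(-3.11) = 30.80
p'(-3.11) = -16.66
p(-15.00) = 653.00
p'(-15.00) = -88.00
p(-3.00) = 29.00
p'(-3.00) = -16.00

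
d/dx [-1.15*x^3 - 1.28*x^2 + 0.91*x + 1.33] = -3.45*x^2 - 2.56*x + 0.91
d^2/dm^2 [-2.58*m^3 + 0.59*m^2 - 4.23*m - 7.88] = 1.18 - 15.48*m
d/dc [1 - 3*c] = -3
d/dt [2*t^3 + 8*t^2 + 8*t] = 6*t^2 + 16*t + 8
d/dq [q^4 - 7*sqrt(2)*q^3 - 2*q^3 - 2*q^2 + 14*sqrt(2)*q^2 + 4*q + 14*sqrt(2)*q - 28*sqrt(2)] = 4*q^3 - 21*sqrt(2)*q^2 - 6*q^2 - 4*q + 28*sqrt(2)*q + 4 + 14*sqrt(2)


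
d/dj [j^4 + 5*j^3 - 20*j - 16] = 4*j^3 + 15*j^2 - 20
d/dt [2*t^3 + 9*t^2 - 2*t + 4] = 6*t^2 + 18*t - 2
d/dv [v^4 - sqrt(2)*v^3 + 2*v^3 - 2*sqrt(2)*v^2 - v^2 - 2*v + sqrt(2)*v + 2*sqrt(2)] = 4*v^3 - 3*sqrt(2)*v^2 + 6*v^2 - 4*sqrt(2)*v - 2*v - 2 + sqrt(2)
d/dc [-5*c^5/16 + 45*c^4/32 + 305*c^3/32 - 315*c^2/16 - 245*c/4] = -25*c^4/16 + 45*c^3/8 + 915*c^2/32 - 315*c/8 - 245/4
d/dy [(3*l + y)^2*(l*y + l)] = l*(3*l + y)*(3*l + 3*y + 2)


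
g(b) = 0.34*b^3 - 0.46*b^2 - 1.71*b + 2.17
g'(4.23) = 12.65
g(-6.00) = -77.57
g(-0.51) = 2.88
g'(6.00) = 29.49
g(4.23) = 12.44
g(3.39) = 4.33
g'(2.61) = 2.84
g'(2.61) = 2.84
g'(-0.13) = -1.57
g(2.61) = 0.62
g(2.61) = 0.62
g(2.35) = 0.02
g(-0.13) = 2.38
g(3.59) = 5.83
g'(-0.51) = -0.98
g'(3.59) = 8.13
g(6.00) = 48.79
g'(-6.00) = 40.53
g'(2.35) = 1.76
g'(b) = 1.02*b^2 - 0.92*b - 1.71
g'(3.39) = 6.89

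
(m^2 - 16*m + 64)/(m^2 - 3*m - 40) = (m - 8)/(m + 5)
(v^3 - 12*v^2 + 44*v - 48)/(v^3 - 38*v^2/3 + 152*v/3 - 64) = 3*(v - 2)/(3*v - 8)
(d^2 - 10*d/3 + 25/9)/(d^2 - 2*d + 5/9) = (3*d - 5)/(3*d - 1)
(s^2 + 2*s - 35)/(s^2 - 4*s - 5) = (s + 7)/(s + 1)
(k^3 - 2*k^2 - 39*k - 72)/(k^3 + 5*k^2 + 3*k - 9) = (k - 8)/(k - 1)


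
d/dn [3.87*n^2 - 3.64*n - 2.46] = 7.74*n - 3.64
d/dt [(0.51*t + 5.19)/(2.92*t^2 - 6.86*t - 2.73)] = (-1.4892*t^2 - 30.3096*t + 34.2111)/(8.5264*t^4 - 40.0624*t^3 + 31.1164*t^2 + 37.4556*t + 7.4529)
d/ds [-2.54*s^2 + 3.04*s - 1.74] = 3.04 - 5.08*s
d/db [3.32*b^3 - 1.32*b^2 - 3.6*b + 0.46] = 9.96*b^2 - 2.64*b - 3.6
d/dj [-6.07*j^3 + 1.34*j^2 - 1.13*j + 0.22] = -18.21*j^2 + 2.68*j - 1.13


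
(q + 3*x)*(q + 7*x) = q^2 + 10*q*x + 21*x^2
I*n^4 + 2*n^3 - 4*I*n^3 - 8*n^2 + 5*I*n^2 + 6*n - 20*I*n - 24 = (n - 4)*(n - 3*I)*(n + 2*I)*(I*n + 1)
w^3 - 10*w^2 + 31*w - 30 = (w - 5)*(w - 3)*(w - 2)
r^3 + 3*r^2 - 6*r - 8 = (r - 2)*(r + 1)*(r + 4)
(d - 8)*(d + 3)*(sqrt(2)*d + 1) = sqrt(2)*d^3 - 5*sqrt(2)*d^2 + d^2 - 24*sqrt(2)*d - 5*d - 24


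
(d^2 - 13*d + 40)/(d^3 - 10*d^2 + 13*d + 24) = (d - 5)/(d^2 - 2*d - 3)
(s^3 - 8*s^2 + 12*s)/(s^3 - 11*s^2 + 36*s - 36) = s/(s - 3)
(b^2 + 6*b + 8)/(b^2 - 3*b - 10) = (b + 4)/(b - 5)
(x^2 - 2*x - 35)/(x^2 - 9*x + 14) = (x + 5)/(x - 2)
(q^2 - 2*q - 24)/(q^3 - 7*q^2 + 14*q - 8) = (q^2 - 2*q - 24)/(q^3 - 7*q^2 + 14*q - 8)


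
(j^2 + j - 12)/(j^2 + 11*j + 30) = (j^2 + j - 12)/(j^2 + 11*j + 30)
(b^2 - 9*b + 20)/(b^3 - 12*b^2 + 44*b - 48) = (b - 5)/(b^2 - 8*b + 12)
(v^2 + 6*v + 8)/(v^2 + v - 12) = (v + 2)/(v - 3)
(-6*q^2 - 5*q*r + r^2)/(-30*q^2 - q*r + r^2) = (q + r)/(5*q + r)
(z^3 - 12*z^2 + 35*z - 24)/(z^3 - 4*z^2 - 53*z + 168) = (z - 1)/(z + 7)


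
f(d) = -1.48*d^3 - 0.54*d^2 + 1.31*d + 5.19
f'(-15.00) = -981.49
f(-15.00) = 4859.04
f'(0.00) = 1.31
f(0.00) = 5.19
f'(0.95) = -3.72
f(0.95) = 4.68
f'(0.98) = -4.01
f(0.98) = 4.56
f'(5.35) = -131.55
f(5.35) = -229.89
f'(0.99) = -4.11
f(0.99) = 4.52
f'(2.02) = -18.99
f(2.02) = -6.57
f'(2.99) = -41.61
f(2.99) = -35.28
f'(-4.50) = -83.74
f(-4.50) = 123.22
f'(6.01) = -165.55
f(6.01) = -327.72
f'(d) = -4.44*d^2 - 1.08*d + 1.31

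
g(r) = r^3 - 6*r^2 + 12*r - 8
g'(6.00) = 48.00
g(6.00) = 64.00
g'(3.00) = 3.00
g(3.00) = 1.00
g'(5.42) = 35.09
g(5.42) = 40.00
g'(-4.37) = 121.73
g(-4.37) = -258.47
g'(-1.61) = 39.10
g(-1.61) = -47.05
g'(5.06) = 28.09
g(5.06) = 28.65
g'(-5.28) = 159.00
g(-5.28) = -385.83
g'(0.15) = 10.27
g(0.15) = -6.33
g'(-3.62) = 94.75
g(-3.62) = -177.50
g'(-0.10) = 13.23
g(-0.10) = -9.26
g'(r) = 3*r^2 - 12*r + 12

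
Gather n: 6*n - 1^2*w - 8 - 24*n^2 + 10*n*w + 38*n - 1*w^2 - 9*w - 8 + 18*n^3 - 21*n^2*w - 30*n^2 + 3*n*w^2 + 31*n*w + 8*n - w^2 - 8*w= 18*n^3 + n^2*(-21*w - 54) + n*(3*w^2 + 41*w + 52) - 2*w^2 - 18*w - 16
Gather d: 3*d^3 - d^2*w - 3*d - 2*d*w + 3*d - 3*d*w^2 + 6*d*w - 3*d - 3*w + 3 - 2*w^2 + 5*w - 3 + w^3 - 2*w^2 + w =3*d^3 - d^2*w + d*(-3*w^2 + 4*w - 3) + w^3 - 4*w^2 + 3*w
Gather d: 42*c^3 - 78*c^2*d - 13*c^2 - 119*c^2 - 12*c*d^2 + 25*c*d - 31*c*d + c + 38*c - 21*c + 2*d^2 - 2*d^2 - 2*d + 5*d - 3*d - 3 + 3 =42*c^3 - 132*c^2 - 12*c*d^2 + 18*c + d*(-78*c^2 - 6*c)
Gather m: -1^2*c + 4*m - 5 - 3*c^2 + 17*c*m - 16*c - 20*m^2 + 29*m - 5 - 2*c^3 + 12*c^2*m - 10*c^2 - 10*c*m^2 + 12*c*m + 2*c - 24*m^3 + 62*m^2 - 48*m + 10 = -2*c^3 - 13*c^2 - 15*c - 24*m^3 + m^2*(42 - 10*c) + m*(12*c^2 + 29*c - 15)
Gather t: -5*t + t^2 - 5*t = t^2 - 10*t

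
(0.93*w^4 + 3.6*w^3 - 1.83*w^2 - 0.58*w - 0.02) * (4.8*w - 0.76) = 4.464*w^5 + 16.5732*w^4 - 11.52*w^3 - 1.3932*w^2 + 0.3448*w + 0.0152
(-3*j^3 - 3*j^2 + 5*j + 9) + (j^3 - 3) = -2*j^3 - 3*j^2 + 5*j + 6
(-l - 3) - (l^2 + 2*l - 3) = -l^2 - 3*l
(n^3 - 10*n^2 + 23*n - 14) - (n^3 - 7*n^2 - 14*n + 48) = -3*n^2 + 37*n - 62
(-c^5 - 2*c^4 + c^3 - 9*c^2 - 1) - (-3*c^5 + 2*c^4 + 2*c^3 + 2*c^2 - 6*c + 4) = 2*c^5 - 4*c^4 - c^3 - 11*c^2 + 6*c - 5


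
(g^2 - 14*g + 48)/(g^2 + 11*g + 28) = (g^2 - 14*g + 48)/(g^2 + 11*g + 28)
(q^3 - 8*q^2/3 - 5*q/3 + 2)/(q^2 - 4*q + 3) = (3*q^2 + q - 2)/(3*(q - 1))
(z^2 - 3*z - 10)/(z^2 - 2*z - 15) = (z + 2)/(z + 3)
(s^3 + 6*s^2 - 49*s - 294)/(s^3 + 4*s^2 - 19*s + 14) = (s^2 - s - 42)/(s^2 - 3*s + 2)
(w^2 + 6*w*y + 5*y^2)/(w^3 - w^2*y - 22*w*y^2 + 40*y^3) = (w + y)/(w^2 - 6*w*y + 8*y^2)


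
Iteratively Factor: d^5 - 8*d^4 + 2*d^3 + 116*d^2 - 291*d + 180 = (d - 5)*(d^4 - 3*d^3 - 13*d^2 + 51*d - 36) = (d - 5)*(d - 1)*(d^3 - 2*d^2 - 15*d + 36) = (d - 5)*(d - 1)*(d + 4)*(d^2 - 6*d + 9) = (d - 5)*(d - 3)*(d - 1)*(d + 4)*(d - 3)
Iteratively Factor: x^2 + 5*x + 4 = (x + 1)*(x + 4)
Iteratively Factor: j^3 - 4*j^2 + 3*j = (j)*(j^2 - 4*j + 3) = j*(j - 3)*(j - 1)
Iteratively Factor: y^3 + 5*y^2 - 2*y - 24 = (y + 3)*(y^2 + 2*y - 8) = (y + 3)*(y + 4)*(y - 2)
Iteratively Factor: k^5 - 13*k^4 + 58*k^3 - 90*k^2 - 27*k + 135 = (k + 1)*(k^4 - 14*k^3 + 72*k^2 - 162*k + 135) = (k - 3)*(k + 1)*(k^3 - 11*k^2 + 39*k - 45) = (k - 5)*(k - 3)*(k + 1)*(k^2 - 6*k + 9) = (k - 5)*(k - 3)^2*(k + 1)*(k - 3)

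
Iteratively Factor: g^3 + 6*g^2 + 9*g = (g)*(g^2 + 6*g + 9) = g*(g + 3)*(g + 3)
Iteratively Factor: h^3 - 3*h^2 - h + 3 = (h - 1)*(h^2 - 2*h - 3) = (h - 1)*(h + 1)*(h - 3)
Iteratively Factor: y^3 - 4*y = (y + 2)*(y^2 - 2*y) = (y - 2)*(y + 2)*(y)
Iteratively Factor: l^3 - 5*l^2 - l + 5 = (l - 5)*(l^2 - 1) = (l - 5)*(l + 1)*(l - 1)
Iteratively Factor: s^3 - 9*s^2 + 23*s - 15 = (s - 1)*(s^2 - 8*s + 15) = (s - 3)*(s - 1)*(s - 5)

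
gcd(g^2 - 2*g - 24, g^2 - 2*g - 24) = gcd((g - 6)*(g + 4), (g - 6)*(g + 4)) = g^2 - 2*g - 24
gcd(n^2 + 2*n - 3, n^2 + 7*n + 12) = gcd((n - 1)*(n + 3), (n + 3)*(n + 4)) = n + 3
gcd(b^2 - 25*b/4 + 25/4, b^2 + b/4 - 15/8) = b - 5/4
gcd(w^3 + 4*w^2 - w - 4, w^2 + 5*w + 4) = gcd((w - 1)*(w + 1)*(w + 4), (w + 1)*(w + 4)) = w^2 + 5*w + 4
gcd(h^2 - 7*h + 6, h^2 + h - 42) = h - 6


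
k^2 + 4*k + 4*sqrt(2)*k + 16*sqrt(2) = (k + 4)*(k + 4*sqrt(2))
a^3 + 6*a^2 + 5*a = a*(a + 1)*(a + 5)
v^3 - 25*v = v*(v - 5)*(v + 5)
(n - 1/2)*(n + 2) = n^2 + 3*n/2 - 1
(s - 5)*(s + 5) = s^2 - 25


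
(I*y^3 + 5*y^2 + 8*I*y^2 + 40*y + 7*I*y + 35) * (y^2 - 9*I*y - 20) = I*y^5 + 14*y^4 + 8*I*y^4 + 112*y^3 - 58*I*y^3 - 2*y^2 - 520*I*y^2 - 800*y - 455*I*y - 700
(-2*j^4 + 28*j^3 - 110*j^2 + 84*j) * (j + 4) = -2*j^5 + 20*j^4 + 2*j^3 - 356*j^2 + 336*j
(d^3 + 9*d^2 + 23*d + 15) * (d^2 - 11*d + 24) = d^5 - 2*d^4 - 52*d^3 - 22*d^2 + 387*d + 360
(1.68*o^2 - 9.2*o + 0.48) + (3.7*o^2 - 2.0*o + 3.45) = 5.38*o^2 - 11.2*o + 3.93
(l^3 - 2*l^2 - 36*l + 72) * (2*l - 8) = 2*l^4 - 12*l^3 - 56*l^2 + 432*l - 576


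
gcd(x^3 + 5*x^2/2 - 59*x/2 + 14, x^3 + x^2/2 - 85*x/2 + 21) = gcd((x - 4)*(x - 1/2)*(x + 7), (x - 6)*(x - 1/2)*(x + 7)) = x^2 + 13*x/2 - 7/2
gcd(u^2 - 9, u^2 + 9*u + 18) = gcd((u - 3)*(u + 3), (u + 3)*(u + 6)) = u + 3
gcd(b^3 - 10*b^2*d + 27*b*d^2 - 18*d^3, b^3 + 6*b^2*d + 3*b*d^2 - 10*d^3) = b - d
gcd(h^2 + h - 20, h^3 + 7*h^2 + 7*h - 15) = h + 5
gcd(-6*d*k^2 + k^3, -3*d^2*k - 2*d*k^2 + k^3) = k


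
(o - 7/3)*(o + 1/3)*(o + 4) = o^3 + 2*o^2 - 79*o/9 - 28/9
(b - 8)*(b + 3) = b^2 - 5*b - 24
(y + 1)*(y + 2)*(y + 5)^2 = y^4 + 13*y^3 + 57*y^2 + 95*y + 50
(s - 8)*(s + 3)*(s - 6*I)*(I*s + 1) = I*s^4 + 7*s^3 - 5*I*s^3 - 35*s^2 - 30*I*s^2 - 168*s + 30*I*s + 144*I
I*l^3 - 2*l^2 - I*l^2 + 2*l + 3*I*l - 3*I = (l - I)*(l + 3*I)*(I*l - I)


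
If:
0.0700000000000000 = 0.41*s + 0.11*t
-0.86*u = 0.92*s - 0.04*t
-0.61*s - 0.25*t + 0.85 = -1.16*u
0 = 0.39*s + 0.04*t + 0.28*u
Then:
No Solution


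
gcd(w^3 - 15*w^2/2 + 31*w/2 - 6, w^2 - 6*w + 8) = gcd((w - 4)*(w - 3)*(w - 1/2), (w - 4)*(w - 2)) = w - 4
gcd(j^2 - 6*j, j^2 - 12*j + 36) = j - 6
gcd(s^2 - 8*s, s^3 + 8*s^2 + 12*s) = s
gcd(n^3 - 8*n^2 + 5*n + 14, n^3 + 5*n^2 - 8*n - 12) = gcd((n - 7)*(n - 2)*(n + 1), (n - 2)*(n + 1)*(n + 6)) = n^2 - n - 2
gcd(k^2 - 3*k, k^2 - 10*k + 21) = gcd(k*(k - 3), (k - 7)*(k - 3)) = k - 3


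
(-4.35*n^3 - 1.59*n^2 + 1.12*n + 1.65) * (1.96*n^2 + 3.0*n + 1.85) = -8.526*n^5 - 16.1664*n^4 - 10.6223*n^3 + 3.6525*n^2 + 7.022*n + 3.0525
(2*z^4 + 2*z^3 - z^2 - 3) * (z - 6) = 2*z^5 - 10*z^4 - 13*z^3 + 6*z^2 - 3*z + 18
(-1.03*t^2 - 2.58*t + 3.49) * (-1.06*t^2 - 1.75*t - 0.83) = 1.0918*t^4 + 4.5373*t^3 + 1.6705*t^2 - 3.9661*t - 2.8967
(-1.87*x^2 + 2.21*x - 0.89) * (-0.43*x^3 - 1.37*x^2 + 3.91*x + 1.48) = 0.8041*x^5 + 1.6116*x^4 - 9.9567*x^3 + 7.0928*x^2 - 0.2091*x - 1.3172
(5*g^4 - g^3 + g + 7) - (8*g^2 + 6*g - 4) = 5*g^4 - g^3 - 8*g^2 - 5*g + 11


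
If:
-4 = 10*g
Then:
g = -2/5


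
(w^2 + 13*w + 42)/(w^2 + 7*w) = (w + 6)/w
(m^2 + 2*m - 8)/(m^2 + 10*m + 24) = (m - 2)/(m + 6)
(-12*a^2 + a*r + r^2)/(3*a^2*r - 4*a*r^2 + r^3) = (4*a + r)/(r*(-a + r))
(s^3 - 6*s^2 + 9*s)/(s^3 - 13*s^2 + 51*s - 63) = s/(s - 7)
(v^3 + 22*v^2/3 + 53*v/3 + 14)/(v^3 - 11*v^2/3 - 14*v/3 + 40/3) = (3*v^2 + 16*v + 21)/(3*v^2 - 17*v + 20)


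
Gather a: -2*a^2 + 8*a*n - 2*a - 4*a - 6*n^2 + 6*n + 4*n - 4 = -2*a^2 + a*(8*n - 6) - 6*n^2 + 10*n - 4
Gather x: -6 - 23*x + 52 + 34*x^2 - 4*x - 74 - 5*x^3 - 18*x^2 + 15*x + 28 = -5*x^3 + 16*x^2 - 12*x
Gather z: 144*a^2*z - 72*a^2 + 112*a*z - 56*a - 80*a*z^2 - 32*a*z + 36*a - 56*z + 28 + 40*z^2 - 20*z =-72*a^2 - 20*a + z^2*(40 - 80*a) + z*(144*a^2 + 80*a - 76) + 28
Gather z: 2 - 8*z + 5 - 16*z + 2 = 9 - 24*z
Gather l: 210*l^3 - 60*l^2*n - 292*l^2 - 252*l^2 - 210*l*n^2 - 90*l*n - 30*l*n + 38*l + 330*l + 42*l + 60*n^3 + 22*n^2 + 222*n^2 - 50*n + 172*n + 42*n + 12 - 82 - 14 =210*l^3 + l^2*(-60*n - 544) + l*(-210*n^2 - 120*n + 410) + 60*n^3 + 244*n^2 + 164*n - 84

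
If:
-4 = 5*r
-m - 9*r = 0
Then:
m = 36/5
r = -4/5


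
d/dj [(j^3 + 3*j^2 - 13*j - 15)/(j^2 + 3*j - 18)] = (j^2 + 12*j + 31)/(j^2 + 12*j + 36)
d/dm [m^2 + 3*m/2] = 2*m + 3/2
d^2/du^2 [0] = 0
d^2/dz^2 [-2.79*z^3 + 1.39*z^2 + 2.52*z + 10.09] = 2.78 - 16.74*z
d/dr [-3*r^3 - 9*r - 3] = -9*r^2 - 9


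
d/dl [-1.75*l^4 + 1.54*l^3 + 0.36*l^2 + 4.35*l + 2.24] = -7.0*l^3 + 4.62*l^2 + 0.72*l + 4.35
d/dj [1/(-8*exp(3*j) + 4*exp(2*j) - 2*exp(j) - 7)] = (24*exp(2*j) - 8*exp(j) + 2)*exp(j)/(8*exp(3*j) - 4*exp(2*j) + 2*exp(j) + 7)^2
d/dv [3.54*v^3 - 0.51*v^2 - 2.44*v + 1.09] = 10.62*v^2 - 1.02*v - 2.44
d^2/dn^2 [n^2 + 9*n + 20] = 2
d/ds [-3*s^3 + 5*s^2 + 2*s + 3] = -9*s^2 + 10*s + 2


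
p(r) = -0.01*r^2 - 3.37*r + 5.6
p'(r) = -0.02*r - 3.37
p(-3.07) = 15.85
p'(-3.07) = -3.31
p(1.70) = -0.16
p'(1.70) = -3.40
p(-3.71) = 17.97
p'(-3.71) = -3.30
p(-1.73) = 11.40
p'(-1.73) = -3.34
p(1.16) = 1.68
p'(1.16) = -3.39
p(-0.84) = 8.42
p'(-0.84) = -3.35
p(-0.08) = 5.87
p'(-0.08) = -3.37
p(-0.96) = 8.83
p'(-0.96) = -3.35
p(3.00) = -4.60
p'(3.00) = -3.43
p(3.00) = -4.60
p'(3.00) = -3.43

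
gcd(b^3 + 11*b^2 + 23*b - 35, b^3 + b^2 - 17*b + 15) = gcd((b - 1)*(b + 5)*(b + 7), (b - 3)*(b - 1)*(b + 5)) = b^2 + 4*b - 5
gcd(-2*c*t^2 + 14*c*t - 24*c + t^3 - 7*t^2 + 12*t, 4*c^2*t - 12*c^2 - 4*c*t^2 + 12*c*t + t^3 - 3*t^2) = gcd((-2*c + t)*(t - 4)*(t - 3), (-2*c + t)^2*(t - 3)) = -2*c*t + 6*c + t^2 - 3*t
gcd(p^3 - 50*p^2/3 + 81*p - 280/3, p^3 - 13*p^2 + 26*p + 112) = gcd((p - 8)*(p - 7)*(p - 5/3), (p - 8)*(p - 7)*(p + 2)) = p^2 - 15*p + 56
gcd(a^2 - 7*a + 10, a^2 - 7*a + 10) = a^2 - 7*a + 10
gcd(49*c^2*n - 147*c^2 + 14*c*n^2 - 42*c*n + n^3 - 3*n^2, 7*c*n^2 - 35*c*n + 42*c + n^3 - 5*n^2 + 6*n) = 7*c*n - 21*c + n^2 - 3*n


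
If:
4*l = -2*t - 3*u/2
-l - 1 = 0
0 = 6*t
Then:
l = -1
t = 0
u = 8/3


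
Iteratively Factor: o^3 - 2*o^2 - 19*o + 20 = (o + 4)*(o^2 - 6*o + 5) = (o - 5)*(o + 4)*(o - 1)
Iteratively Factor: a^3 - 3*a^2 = (a)*(a^2 - 3*a) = a^2*(a - 3)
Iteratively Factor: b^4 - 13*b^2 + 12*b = (b - 3)*(b^3 + 3*b^2 - 4*b) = (b - 3)*(b + 4)*(b^2 - b) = b*(b - 3)*(b + 4)*(b - 1)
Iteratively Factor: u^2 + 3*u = (u)*(u + 3)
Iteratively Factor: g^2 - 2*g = (g - 2)*(g)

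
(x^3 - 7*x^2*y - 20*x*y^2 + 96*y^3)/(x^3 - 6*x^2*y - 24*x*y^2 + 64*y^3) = (x - 3*y)/(x - 2*y)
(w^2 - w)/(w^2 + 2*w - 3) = w/(w + 3)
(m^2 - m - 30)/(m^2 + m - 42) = (m + 5)/(m + 7)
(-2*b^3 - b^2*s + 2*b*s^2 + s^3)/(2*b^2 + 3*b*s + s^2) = -b + s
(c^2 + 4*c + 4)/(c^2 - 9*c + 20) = (c^2 + 4*c + 4)/(c^2 - 9*c + 20)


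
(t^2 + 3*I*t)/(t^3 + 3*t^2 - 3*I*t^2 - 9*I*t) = (t + 3*I)/(t^2 + 3*t*(1 - I) - 9*I)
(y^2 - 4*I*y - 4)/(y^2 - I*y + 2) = (y - 2*I)/(y + I)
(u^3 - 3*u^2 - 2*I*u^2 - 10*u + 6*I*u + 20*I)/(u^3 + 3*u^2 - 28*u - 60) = (u - 2*I)/(u + 6)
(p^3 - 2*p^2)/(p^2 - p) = p*(p - 2)/(p - 1)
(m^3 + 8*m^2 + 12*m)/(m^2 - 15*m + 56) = m*(m^2 + 8*m + 12)/(m^2 - 15*m + 56)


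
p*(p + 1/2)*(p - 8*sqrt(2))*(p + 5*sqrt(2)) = p^4 - 3*sqrt(2)*p^3 + p^3/2 - 80*p^2 - 3*sqrt(2)*p^2/2 - 40*p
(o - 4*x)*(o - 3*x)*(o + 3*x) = o^3 - 4*o^2*x - 9*o*x^2 + 36*x^3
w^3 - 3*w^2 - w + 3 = (w - 3)*(w - 1)*(w + 1)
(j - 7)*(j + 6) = j^2 - j - 42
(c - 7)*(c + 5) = c^2 - 2*c - 35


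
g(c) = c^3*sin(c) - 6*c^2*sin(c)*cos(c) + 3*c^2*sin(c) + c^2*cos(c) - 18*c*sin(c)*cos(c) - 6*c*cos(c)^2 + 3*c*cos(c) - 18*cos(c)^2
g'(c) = c^3*cos(c) + 6*c^2*sin(c)^2 + 2*c^2*sin(c) - 6*c^2*cos(c)^2 + 3*c^2*cos(c) + 18*c*sin(c)^2 + 3*c*sin(c) - 18*c*cos(c)^2 + 2*c*cos(c) + 18*sin(c)*cos(c) - 6*cos(c)^2 + 3*cos(c)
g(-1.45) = -5.25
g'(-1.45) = -14.79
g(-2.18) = 1.25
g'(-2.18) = -1.10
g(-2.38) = 1.12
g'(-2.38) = 2.11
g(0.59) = -18.29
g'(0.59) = 5.22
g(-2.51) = 0.77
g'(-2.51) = 3.05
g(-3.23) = 0.81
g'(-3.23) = -5.10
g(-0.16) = -17.50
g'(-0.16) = -3.30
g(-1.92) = 0.21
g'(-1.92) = -7.03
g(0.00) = -18.00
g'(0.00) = -3.00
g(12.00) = -582.18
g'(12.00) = 1201.12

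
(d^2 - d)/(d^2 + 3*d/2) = 2*(d - 1)/(2*d + 3)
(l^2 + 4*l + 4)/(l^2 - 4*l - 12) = (l + 2)/(l - 6)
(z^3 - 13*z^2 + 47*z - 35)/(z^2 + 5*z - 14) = (z^3 - 13*z^2 + 47*z - 35)/(z^2 + 5*z - 14)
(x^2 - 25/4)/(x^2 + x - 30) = (x^2 - 25/4)/(x^2 + x - 30)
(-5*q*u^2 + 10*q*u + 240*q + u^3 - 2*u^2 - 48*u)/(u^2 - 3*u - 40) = (-5*q*u - 30*q + u^2 + 6*u)/(u + 5)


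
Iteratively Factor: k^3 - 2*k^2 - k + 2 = (k - 1)*(k^2 - k - 2) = (k - 2)*(k - 1)*(k + 1)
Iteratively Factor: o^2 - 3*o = (o)*(o - 3)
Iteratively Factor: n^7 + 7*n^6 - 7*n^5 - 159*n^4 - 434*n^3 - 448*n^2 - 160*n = (n + 1)*(n^6 + 6*n^5 - 13*n^4 - 146*n^3 - 288*n^2 - 160*n) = (n - 5)*(n + 1)*(n^5 + 11*n^4 + 42*n^3 + 64*n^2 + 32*n) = (n - 5)*(n + 1)*(n + 4)*(n^4 + 7*n^3 + 14*n^2 + 8*n) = n*(n - 5)*(n + 1)*(n + 4)*(n^3 + 7*n^2 + 14*n + 8) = n*(n - 5)*(n + 1)^2*(n + 4)*(n^2 + 6*n + 8) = n*(n - 5)*(n + 1)^2*(n + 2)*(n + 4)*(n + 4)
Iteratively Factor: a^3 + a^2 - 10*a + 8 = (a + 4)*(a^2 - 3*a + 2) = (a - 1)*(a + 4)*(a - 2)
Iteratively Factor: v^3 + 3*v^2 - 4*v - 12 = (v + 3)*(v^2 - 4) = (v - 2)*(v + 3)*(v + 2)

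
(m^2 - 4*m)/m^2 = (m - 4)/m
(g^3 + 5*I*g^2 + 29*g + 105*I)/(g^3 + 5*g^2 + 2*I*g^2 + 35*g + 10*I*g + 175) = (g + 3*I)/(g + 5)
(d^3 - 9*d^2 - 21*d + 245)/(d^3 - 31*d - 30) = (d^2 - 14*d + 49)/(d^2 - 5*d - 6)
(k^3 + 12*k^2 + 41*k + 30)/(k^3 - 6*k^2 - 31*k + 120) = (k^2 + 7*k + 6)/(k^2 - 11*k + 24)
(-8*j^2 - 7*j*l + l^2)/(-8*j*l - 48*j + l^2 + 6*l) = (j + l)/(l + 6)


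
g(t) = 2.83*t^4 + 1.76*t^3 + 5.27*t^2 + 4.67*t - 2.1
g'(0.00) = 4.67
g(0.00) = -2.10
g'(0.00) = 4.67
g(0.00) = -2.10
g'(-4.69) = -1096.41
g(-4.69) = 1279.59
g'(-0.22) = 2.49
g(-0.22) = -2.88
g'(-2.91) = -260.24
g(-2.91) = 188.50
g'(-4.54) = -993.64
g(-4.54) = 1122.92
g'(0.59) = 15.05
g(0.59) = 3.19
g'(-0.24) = 2.29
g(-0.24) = -2.93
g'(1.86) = 115.38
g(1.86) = 70.02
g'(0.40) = 10.46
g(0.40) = 0.80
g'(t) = 11.32*t^3 + 5.28*t^2 + 10.54*t + 4.67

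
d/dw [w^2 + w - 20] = 2*w + 1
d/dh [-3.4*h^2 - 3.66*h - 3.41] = -6.8*h - 3.66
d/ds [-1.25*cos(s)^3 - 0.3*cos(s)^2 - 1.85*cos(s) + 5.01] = (3.75*cos(s)^2 + 0.6*cos(s) + 1.85)*sin(s)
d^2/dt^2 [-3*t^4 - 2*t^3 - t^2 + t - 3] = -36*t^2 - 12*t - 2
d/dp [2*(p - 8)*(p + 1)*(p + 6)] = 6*p^2 - 4*p - 100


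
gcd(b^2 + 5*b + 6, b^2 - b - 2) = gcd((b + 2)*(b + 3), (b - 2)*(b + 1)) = 1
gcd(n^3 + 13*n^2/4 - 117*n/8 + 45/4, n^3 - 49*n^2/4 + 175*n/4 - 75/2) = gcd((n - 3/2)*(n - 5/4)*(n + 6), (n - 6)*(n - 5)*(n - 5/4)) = n - 5/4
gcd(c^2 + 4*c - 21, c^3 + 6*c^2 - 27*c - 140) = c + 7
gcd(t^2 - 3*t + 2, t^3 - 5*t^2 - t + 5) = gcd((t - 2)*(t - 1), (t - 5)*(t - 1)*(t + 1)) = t - 1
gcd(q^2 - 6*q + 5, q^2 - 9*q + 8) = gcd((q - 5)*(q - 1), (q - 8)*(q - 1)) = q - 1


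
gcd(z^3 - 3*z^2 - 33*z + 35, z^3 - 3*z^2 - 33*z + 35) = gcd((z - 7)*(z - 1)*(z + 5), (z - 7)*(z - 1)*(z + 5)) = z^3 - 3*z^2 - 33*z + 35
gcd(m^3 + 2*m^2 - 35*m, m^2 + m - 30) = m - 5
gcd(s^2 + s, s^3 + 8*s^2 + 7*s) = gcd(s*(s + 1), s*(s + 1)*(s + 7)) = s^2 + s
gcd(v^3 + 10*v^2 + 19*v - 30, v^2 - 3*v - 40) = v + 5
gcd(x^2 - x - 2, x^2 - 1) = x + 1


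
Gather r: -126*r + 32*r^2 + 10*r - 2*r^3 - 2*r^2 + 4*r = -2*r^3 + 30*r^2 - 112*r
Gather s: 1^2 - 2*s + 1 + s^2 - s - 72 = s^2 - 3*s - 70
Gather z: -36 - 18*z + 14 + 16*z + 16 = -2*z - 6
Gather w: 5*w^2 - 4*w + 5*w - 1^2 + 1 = 5*w^2 + w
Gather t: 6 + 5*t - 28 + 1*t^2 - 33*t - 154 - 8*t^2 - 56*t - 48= -7*t^2 - 84*t - 224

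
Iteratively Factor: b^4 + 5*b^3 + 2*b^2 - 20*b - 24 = (b + 2)*(b^3 + 3*b^2 - 4*b - 12) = (b + 2)^2*(b^2 + b - 6) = (b + 2)^2*(b + 3)*(b - 2)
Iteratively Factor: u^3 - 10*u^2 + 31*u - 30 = (u - 3)*(u^2 - 7*u + 10) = (u - 3)*(u - 2)*(u - 5)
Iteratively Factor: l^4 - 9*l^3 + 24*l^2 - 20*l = (l)*(l^3 - 9*l^2 + 24*l - 20) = l*(l - 2)*(l^2 - 7*l + 10) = l*(l - 2)^2*(l - 5)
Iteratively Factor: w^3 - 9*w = (w)*(w^2 - 9) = w*(w + 3)*(w - 3)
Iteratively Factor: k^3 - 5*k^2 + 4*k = (k - 1)*(k^2 - 4*k) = (k - 4)*(k - 1)*(k)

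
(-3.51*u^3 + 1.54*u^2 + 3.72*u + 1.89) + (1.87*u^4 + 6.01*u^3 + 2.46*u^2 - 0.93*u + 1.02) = 1.87*u^4 + 2.5*u^3 + 4.0*u^2 + 2.79*u + 2.91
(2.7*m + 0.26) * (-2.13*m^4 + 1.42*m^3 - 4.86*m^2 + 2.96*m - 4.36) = -5.751*m^5 + 3.2802*m^4 - 12.7528*m^3 + 6.7284*m^2 - 11.0024*m - 1.1336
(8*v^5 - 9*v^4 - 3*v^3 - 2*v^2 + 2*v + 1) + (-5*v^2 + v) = 8*v^5 - 9*v^4 - 3*v^3 - 7*v^2 + 3*v + 1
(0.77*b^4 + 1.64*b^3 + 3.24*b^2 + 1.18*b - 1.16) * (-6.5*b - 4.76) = -5.005*b^5 - 14.3252*b^4 - 28.8664*b^3 - 23.0924*b^2 + 1.9232*b + 5.5216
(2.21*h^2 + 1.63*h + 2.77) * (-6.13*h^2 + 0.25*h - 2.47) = -13.5473*h^4 - 9.4394*h^3 - 22.0313*h^2 - 3.3336*h - 6.8419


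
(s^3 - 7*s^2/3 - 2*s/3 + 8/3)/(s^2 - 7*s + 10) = (3*s^2 - s - 4)/(3*(s - 5))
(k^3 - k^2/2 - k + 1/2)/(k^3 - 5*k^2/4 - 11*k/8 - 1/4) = 4*(-2*k^3 + k^2 + 2*k - 1)/(-8*k^3 + 10*k^2 + 11*k + 2)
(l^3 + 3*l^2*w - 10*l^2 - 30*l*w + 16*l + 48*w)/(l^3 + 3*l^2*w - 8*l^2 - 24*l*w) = (l - 2)/l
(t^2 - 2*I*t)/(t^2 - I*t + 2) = t/(t + I)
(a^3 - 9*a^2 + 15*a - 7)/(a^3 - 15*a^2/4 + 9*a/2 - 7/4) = 4*(a - 7)/(4*a - 7)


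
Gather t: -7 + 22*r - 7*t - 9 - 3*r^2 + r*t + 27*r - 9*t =-3*r^2 + 49*r + t*(r - 16) - 16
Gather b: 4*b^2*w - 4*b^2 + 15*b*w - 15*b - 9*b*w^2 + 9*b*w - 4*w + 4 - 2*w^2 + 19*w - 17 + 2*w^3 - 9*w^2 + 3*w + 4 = b^2*(4*w - 4) + b*(-9*w^2 + 24*w - 15) + 2*w^3 - 11*w^2 + 18*w - 9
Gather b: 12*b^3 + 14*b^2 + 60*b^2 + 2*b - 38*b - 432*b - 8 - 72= 12*b^3 + 74*b^2 - 468*b - 80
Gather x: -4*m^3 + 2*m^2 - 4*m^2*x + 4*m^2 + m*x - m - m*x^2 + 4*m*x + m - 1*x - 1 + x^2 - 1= -4*m^3 + 6*m^2 + x^2*(1 - m) + x*(-4*m^2 + 5*m - 1) - 2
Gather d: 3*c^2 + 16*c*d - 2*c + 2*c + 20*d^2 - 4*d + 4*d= 3*c^2 + 16*c*d + 20*d^2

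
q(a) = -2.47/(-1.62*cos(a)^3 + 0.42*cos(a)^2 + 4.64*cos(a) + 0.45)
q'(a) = -2.47*(-4.86*sin(a)*cos(a)^2 + 0.84*sin(a)*cos(a) + 4.64*sin(a))/(-1.62*cos(a)^3 + 0.42*cos(a)^2 + 4.64*cos(a) + 0.45)^2 = (12.0042*cos(a)^2 - 2.0748*cos(a) - 11.4608)*sin(a)/(-1.62*cos(a)^3 + 0.42*cos(a)^2 + 4.64*cos(a) + 0.45)^2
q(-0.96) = -0.84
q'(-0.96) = 0.82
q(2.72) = 1.12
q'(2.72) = 0.04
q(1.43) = -2.24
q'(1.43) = -9.34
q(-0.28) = -0.64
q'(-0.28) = 0.04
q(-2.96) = 1.14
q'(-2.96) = -0.08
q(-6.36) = -0.64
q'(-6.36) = 0.01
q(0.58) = -0.67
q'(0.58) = -0.19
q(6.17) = -0.64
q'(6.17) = 0.01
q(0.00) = -0.63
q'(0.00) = 0.00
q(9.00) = 1.12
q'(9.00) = 0.03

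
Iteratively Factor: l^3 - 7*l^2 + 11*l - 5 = (l - 1)*(l^2 - 6*l + 5) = (l - 5)*(l - 1)*(l - 1)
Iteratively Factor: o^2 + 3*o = (o + 3)*(o)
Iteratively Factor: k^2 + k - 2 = (k + 2)*(k - 1)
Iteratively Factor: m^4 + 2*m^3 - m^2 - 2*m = (m)*(m^3 + 2*m^2 - m - 2) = m*(m - 1)*(m^2 + 3*m + 2) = m*(m - 1)*(m + 1)*(m + 2)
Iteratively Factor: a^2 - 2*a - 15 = (a + 3)*(a - 5)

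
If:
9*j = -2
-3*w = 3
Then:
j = -2/9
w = -1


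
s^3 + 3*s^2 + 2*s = s*(s + 1)*(s + 2)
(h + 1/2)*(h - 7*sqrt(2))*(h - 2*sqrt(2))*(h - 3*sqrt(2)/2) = h^4 - 21*sqrt(2)*h^3/2 + h^3/2 - 21*sqrt(2)*h^2/4 + 55*h^2 - 42*sqrt(2)*h + 55*h/2 - 21*sqrt(2)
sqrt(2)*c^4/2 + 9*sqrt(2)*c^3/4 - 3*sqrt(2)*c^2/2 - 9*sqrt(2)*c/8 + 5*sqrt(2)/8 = (c - 1/2)*(c + 5)*(c - sqrt(2)/2)*(sqrt(2)*c/2 + 1/2)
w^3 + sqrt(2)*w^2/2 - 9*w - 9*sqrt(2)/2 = (w - 3)*(w + 3)*(w + sqrt(2)/2)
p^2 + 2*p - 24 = (p - 4)*(p + 6)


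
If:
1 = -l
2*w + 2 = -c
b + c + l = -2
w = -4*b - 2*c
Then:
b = 1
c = -2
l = -1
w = 0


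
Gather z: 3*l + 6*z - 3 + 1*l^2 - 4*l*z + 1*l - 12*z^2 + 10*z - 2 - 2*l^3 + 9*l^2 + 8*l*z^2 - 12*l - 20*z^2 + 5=-2*l^3 + 10*l^2 - 8*l + z^2*(8*l - 32) + z*(16 - 4*l)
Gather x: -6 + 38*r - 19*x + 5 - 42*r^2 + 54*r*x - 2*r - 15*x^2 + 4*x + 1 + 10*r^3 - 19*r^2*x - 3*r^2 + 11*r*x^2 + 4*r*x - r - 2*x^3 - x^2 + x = 10*r^3 - 45*r^2 + 35*r - 2*x^3 + x^2*(11*r - 16) + x*(-19*r^2 + 58*r - 14)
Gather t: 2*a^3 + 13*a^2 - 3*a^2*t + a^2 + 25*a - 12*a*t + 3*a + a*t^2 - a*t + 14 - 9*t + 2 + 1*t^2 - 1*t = 2*a^3 + 14*a^2 + 28*a + t^2*(a + 1) + t*(-3*a^2 - 13*a - 10) + 16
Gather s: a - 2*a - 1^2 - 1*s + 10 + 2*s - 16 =-a + s - 7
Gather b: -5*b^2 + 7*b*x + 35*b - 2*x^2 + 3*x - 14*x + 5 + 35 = -5*b^2 + b*(7*x + 35) - 2*x^2 - 11*x + 40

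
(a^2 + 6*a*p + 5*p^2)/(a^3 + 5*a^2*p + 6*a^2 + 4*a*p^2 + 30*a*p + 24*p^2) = (a + 5*p)/(a^2 + 4*a*p + 6*a + 24*p)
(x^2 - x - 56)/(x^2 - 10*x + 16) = (x + 7)/(x - 2)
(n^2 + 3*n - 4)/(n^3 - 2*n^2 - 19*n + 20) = 1/(n - 5)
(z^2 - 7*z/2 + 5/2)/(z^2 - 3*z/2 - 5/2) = (z - 1)/(z + 1)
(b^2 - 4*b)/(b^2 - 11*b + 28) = b/(b - 7)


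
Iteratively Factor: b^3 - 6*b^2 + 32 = (b - 4)*(b^2 - 2*b - 8) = (b - 4)*(b + 2)*(b - 4)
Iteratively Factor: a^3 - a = (a - 1)*(a^2 + a) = (a - 1)*(a + 1)*(a)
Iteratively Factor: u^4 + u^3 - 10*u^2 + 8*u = (u - 2)*(u^3 + 3*u^2 - 4*u) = (u - 2)*(u + 4)*(u^2 - u) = u*(u - 2)*(u + 4)*(u - 1)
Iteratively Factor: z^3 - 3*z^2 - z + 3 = (z - 3)*(z^2 - 1) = (z - 3)*(z - 1)*(z + 1)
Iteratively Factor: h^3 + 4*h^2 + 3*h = (h)*(h^2 + 4*h + 3) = h*(h + 3)*(h + 1)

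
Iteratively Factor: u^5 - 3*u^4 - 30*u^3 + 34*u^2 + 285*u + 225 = (u + 3)*(u^4 - 6*u^3 - 12*u^2 + 70*u + 75) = (u + 1)*(u + 3)*(u^3 - 7*u^2 - 5*u + 75) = (u - 5)*(u + 1)*(u + 3)*(u^2 - 2*u - 15) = (u - 5)^2*(u + 1)*(u + 3)*(u + 3)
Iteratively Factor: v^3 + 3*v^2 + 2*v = (v + 1)*(v^2 + 2*v) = (v + 1)*(v + 2)*(v)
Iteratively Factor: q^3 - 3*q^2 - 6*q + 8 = (q - 4)*(q^2 + q - 2) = (q - 4)*(q + 2)*(q - 1)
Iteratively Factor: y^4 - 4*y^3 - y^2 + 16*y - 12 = (y - 2)*(y^3 - 2*y^2 - 5*y + 6) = (y - 2)*(y + 2)*(y^2 - 4*y + 3) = (y - 3)*(y - 2)*(y + 2)*(y - 1)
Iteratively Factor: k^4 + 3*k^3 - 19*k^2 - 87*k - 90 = (k + 2)*(k^3 + k^2 - 21*k - 45) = (k - 5)*(k + 2)*(k^2 + 6*k + 9) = (k - 5)*(k + 2)*(k + 3)*(k + 3)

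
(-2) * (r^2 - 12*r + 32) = -2*r^2 + 24*r - 64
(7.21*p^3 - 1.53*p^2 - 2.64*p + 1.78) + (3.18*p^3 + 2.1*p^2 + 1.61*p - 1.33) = 10.39*p^3 + 0.57*p^2 - 1.03*p + 0.45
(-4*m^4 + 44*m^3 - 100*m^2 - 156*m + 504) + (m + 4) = -4*m^4 + 44*m^3 - 100*m^2 - 155*m + 508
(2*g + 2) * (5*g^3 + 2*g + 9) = 10*g^4 + 10*g^3 + 4*g^2 + 22*g + 18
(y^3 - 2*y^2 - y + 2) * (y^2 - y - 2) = y^5 - 3*y^4 - y^3 + 7*y^2 - 4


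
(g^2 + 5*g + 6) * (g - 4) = g^3 + g^2 - 14*g - 24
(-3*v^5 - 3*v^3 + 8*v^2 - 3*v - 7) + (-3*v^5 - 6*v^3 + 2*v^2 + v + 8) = -6*v^5 - 9*v^3 + 10*v^2 - 2*v + 1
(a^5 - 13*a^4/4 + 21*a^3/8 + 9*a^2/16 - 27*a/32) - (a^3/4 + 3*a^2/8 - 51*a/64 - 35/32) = a^5 - 13*a^4/4 + 19*a^3/8 + 3*a^2/16 - 3*a/64 + 35/32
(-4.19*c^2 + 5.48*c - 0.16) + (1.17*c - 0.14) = -4.19*c^2 + 6.65*c - 0.3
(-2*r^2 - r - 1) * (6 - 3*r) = 6*r^3 - 9*r^2 - 3*r - 6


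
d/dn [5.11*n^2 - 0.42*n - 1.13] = 10.22*n - 0.42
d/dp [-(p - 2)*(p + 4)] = -2*p - 2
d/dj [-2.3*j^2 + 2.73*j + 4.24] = 2.73 - 4.6*j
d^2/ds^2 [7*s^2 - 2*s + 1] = 14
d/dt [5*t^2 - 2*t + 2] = 10*t - 2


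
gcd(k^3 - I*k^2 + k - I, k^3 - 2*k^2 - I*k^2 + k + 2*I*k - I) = k - I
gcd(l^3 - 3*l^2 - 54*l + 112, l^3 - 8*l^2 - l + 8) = l - 8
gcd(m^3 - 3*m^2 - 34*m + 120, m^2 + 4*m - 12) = m + 6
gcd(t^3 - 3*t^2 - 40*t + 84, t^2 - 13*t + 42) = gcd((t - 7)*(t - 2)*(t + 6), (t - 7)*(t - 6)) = t - 7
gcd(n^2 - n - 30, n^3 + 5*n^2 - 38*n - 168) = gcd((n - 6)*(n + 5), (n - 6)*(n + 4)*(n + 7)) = n - 6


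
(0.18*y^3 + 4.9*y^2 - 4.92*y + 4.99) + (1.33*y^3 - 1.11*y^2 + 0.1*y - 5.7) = 1.51*y^3 + 3.79*y^2 - 4.82*y - 0.71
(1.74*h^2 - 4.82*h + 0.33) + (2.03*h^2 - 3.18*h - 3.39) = 3.77*h^2 - 8.0*h - 3.06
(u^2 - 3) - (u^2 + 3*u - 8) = 5 - 3*u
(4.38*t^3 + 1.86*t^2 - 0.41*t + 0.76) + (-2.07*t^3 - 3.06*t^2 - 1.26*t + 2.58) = 2.31*t^3 - 1.2*t^2 - 1.67*t + 3.34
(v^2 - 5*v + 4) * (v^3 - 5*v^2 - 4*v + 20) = v^5 - 10*v^4 + 25*v^3 + 20*v^2 - 116*v + 80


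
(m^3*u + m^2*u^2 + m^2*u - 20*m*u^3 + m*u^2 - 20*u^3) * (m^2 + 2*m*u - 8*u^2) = m^5*u + 3*m^4*u^2 + m^4*u - 26*m^3*u^3 + 3*m^3*u^2 - 48*m^2*u^4 - 26*m^2*u^3 + 160*m*u^5 - 48*m*u^4 + 160*u^5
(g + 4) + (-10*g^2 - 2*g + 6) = -10*g^2 - g + 10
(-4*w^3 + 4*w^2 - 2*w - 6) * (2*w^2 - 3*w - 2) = -8*w^5 + 20*w^4 - 8*w^3 - 14*w^2 + 22*w + 12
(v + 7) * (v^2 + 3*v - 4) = v^3 + 10*v^2 + 17*v - 28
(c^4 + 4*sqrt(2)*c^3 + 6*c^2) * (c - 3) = c^5 - 3*c^4 + 4*sqrt(2)*c^4 - 12*sqrt(2)*c^3 + 6*c^3 - 18*c^2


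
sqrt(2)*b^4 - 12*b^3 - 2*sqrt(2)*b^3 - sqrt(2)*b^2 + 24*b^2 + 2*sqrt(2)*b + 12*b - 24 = (b - 2)*(b - 1)*(b - 6*sqrt(2))*(sqrt(2)*b + sqrt(2))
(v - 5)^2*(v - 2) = v^3 - 12*v^2 + 45*v - 50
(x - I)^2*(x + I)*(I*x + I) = I*x^4 + x^3 + I*x^3 + x^2 + I*x^2 + x + I*x + 1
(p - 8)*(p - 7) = p^2 - 15*p + 56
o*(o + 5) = o^2 + 5*o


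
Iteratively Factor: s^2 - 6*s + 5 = (s - 5)*(s - 1)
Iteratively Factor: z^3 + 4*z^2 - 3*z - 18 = (z + 3)*(z^2 + z - 6) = (z - 2)*(z + 3)*(z + 3)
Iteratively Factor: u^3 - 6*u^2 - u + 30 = (u + 2)*(u^2 - 8*u + 15) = (u - 5)*(u + 2)*(u - 3)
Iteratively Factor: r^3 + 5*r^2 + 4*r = (r)*(r^2 + 5*r + 4) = r*(r + 4)*(r + 1)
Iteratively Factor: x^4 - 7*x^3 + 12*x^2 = (x)*(x^3 - 7*x^2 + 12*x) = x^2*(x^2 - 7*x + 12) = x^2*(x - 4)*(x - 3)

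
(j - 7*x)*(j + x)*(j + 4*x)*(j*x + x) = j^4*x - 2*j^3*x^2 + j^3*x - 31*j^2*x^3 - 2*j^2*x^2 - 28*j*x^4 - 31*j*x^3 - 28*x^4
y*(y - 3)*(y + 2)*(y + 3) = y^4 + 2*y^3 - 9*y^2 - 18*y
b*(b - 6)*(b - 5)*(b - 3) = b^4 - 14*b^3 + 63*b^2 - 90*b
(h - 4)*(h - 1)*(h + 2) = h^3 - 3*h^2 - 6*h + 8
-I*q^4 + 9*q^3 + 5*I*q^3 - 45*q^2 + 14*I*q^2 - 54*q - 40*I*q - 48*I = (q - 6)*(q + I)*(q + 8*I)*(-I*q - I)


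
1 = 1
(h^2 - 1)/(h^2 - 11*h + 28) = (h^2 - 1)/(h^2 - 11*h + 28)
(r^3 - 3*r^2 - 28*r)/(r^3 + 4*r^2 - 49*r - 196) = r/(r + 7)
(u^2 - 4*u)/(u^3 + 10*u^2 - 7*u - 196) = u/(u^2 + 14*u + 49)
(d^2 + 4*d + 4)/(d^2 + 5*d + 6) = (d + 2)/(d + 3)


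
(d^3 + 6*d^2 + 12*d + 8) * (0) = 0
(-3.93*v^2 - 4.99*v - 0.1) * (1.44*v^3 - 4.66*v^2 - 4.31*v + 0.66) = -5.6592*v^5 + 11.1282*v^4 + 40.0477*v^3 + 19.3791*v^2 - 2.8624*v - 0.066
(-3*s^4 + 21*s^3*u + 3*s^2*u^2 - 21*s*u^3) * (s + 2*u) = -3*s^5 + 15*s^4*u + 45*s^3*u^2 - 15*s^2*u^3 - 42*s*u^4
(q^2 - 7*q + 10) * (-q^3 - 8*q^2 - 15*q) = -q^5 - q^4 + 31*q^3 + 25*q^2 - 150*q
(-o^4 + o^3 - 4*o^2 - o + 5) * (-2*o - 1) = 2*o^5 - o^4 + 7*o^3 + 6*o^2 - 9*o - 5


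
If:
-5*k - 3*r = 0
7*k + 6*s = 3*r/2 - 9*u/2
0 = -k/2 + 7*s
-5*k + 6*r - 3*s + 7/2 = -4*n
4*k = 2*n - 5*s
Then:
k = 7/13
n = 61/52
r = -35/39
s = 1/26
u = -139/117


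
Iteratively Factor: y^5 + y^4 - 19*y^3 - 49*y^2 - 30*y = (y)*(y^4 + y^3 - 19*y^2 - 49*y - 30) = y*(y + 3)*(y^3 - 2*y^2 - 13*y - 10) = y*(y + 2)*(y + 3)*(y^2 - 4*y - 5) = y*(y + 1)*(y + 2)*(y + 3)*(y - 5)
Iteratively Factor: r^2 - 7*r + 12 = (r - 3)*(r - 4)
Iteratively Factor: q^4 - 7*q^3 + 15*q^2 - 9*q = (q)*(q^3 - 7*q^2 + 15*q - 9) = q*(q - 3)*(q^2 - 4*q + 3) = q*(q - 3)*(q - 1)*(q - 3)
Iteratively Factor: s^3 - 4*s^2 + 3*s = (s - 1)*(s^2 - 3*s) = s*(s - 1)*(s - 3)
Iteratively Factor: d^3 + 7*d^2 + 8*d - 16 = (d + 4)*(d^2 + 3*d - 4) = (d + 4)^2*(d - 1)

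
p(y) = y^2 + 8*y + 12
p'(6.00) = 20.00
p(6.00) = 96.00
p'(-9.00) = -10.00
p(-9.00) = 21.00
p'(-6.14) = -4.28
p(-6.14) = 0.58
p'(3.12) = 14.24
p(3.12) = 46.69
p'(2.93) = 13.86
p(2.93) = 44.02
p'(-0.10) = 7.80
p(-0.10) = 11.21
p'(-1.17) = 5.66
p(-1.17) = 4.01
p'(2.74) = 13.48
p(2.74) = 41.43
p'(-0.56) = 6.88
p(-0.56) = 7.83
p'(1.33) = 10.66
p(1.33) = 24.41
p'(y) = 2*y + 8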